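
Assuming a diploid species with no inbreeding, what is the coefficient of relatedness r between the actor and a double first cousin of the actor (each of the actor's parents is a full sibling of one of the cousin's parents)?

0.25

Each parent–offspring link contributes a factor of 1/2, and independent paths through distinct common ancestors add.
Double first cousins share both grandparent pairs — four paths of length 4: r = 4·(1/2)^4 = 1/4.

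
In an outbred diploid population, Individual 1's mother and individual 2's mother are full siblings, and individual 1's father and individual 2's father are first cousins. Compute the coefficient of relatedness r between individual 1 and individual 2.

Independent pedigree routes through distinct common ancestors add.
Individual 1 and individual 2 are related in two ways: first cousins through their mothers (r = 1/8) and second cousins through their fathers (r = 1/32).
r = 1/8 + 1/32 = 5/32 = 0.15625.

0.15625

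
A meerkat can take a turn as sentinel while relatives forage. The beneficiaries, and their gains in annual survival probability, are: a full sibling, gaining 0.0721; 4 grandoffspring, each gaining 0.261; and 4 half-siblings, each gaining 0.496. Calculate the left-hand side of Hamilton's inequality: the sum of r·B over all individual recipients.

r to a full sibling = 0.5 (full sibs share both parents — two paths of length 2: r = 2·(1/2)^2 = 1/2).
r to a grandoffspring = 1/4 (two parent–offspring links: r = (1/2)^2 = 1/4).
r to a half-sibling = 1/4 (half-sibs share one parent — one path of length 2: r = (1/2)^2 = 1/4).
Summing one r·B term per recipient: 1·0.5·0.0721 + 4·0.25·0.261 + 4·0.25·0.496 = 0.79305.

0.79305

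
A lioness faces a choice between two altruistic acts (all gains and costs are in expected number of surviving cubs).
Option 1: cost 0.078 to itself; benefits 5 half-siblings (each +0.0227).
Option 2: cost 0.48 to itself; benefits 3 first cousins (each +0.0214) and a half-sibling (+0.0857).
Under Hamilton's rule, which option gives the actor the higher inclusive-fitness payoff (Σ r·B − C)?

Option 1

Option 1: r to a half-sibling = 0.25.
Option 1: Σ r·B − C = (5·0.25·0.0227) − 0.078 = -0.049625.
Option 2: r to a first cousin = 0.125.
Option 2: r to a half-sibling = 0.25.
Option 2: Σ r·B − C = (3·0.125·0.0214 + 1·0.25·0.0857) − 0.48 = -0.45055.
Option 1 has the higher net inclusive-fitness payoff.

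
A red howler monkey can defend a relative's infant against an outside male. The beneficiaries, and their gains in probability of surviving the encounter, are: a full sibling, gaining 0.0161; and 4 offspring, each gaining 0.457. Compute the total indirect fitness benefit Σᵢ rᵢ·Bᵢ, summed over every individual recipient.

r to a full sibling = 1/2 (full sibs share both parents — two paths of length 2: r = 2·(1/2)^2 = 1/2).
r to an offspring = 1/2 (one parent–offspring link: r = (1/2)^1 = 1/2).
Summing one r·B term per recipient: 1·0.5·0.0161 + 4·0.5·0.457 = 0.92205.

0.92205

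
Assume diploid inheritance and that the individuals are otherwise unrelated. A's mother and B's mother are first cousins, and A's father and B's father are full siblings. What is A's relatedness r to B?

With two independent routes of shared ancestry, r is the sum of the two contributions.
A and B are related in two ways: second cousins through their mothers (r = 1/32) and first cousins through their fathers (r = 1/8).
r = 1/32 + 1/8 = 5/32 = 0.15625.

0.15625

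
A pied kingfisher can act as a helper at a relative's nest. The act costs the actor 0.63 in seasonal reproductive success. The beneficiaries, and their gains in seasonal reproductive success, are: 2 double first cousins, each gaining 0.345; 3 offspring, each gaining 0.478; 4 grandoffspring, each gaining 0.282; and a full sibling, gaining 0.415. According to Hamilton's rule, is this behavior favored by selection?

Hamilton's rule: the trait is favored when the sum of r·B over every recipient exceeds the actor's cost C.
r to a double first cousin = 0.25 (double first cousins share both grandparent pairs — four paths of length 4: r = 4·(1/2)^4 = 1/4).
r to an offspring = 0.5 (one parent–offspring link: r = (1/2)^1 = 1/2).
r to a grandoffspring = 1/4 (two parent–offspring links: r = (1/2)^2 = 1/4).
r to a full sibling = 1/2 (full sibs share both parents — two paths of length 2: r = 2·(1/2)^2 = 1/2).
Summing one r·B term per recipient: 2·0.25·0.345 + 3·0.5·0.478 + 4·0.25·0.282 + 1·0.5·0.415 = 1.379.
1.379 > 0.63: the indirect benefit exceeds the cost.

Yes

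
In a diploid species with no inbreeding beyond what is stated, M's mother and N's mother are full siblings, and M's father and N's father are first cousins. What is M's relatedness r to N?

Independent pedigree routes through distinct common ancestors add.
M and N are related in two ways: first cousins through their mothers (r = 1/8) and second cousins through their fathers (r = 1/32).
r = 1/8 + 1/32 = 5/32 = 0.15625.

0.15625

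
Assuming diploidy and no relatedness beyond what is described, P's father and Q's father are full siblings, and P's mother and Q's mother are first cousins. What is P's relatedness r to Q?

0.15625

Relatedness sums over independent paths through distinct common ancestors.
P and Q are related in two ways: first cousins through their fathers (r = 1/8) and second cousins through their mothers (r = 1/32).
r = 1/8 + 1/32 = 0.15625.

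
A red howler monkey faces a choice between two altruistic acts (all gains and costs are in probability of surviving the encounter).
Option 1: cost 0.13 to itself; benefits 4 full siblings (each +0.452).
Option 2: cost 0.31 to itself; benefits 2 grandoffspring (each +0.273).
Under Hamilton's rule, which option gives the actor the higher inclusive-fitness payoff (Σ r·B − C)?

Option 1: r to a full sibling = 0.5.
Option 1: Σ r·B − C = (4·0.5·0.452) − 0.13 = 0.774.
Option 2: r to a grandoffspring = 0.25.
Option 2: Σ r·B − C = (2·0.25·0.273) − 0.31 = -0.1735.
Option 1 has the higher net inclusive-fitness payoff.

Option 1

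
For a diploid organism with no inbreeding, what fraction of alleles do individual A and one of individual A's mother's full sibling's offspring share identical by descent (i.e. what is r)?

Each parent–offspring link contributes a factor of 1/2, and independent paths through distinct common ancestors add.
First cousins share one grandparent pair — two paths of length 4: r = 2·(1/2)^4 = 1/8.

0.125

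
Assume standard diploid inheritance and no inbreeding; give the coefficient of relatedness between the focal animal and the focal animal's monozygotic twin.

Each parent–offspring link contributes a factor of 1/2, and independent paths through distinct common ancestors add.
Monozygotic twins share every allele identical by descent: r = 1.

1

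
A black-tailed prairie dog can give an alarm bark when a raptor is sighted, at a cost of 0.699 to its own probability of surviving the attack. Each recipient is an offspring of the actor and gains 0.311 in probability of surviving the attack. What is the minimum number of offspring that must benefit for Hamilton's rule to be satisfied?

r to an offspring = 1/2 (one parent–offspring link: r = (1/2)^1 = 1/2).
Hamilton's rule: n·r·B > C  ⇒  n > C/(r·B) = 0.699/(0.5·0.311) = 4.495.
The smallest integer exceeding 4.495 is 5.

5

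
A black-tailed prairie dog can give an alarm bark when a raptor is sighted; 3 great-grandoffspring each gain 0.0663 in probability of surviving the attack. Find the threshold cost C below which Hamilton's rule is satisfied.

r to a great-grandoffspring = 1/8 (three parent–offspring links: r = (1/2)^3 = 1/8).
Hamilton's rule: n·r·B > C, so the trait is favored while C < n·r·B = 3·0.125·0.0663 = 0.0248625.

0.0248625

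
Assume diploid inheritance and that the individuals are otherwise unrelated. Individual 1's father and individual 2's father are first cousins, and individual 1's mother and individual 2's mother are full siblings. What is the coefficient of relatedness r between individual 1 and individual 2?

0.15625

Relatedness sums over independent paths through distinct common ancestors.
Individual 1 and individual 2 are related in two ways: second cousins through their fathers (r = 1/32) and first cousins through their mothers (r = 1/8).
r = 1/32 + 1/8 = 0.15625.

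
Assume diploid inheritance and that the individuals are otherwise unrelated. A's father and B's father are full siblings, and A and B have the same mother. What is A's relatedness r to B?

With two independent routes of shared ancestry, r is the sum of the two contributions.
A and B are related in two ways: first cousins through their fathers (r = 1/8) and half-sibs through their shared mother (r = 1/4).
r = 1/8 + 1/4 = 3/8 = 0.375.

0.375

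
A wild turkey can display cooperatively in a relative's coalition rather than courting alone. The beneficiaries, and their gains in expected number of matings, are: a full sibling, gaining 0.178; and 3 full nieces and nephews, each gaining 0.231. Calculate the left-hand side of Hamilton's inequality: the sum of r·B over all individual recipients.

r to a full sibling = 1/2 (full sibs share both parents — two paths of length 2: r = 2·(1/2)^2 = 1/2).
r to a full niece or nephew = 0.25 (full aunt/uncle↔niece/nephew: two paths of length 3 through the shared grandparent pair: r = 2·(1/2)^3 = 1/4).
Summing one r·B term per recipient: 1·0.5·0.178 + 3·0.25·0.231 = 0.26225.

0.26225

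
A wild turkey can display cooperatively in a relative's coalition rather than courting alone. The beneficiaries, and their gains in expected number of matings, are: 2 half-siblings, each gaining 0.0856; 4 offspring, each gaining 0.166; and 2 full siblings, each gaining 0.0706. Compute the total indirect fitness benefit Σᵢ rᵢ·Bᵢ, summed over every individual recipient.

0.4454

r to a half-sibling = 1/4 (half-sibs share one parent — one path of length 2: r = (1/2)^2 = 1/4).
r to an offspring = 1/2 (one parent–offspring link: r = (1/2)^1 = 1/2).
r to a full sibling = 0.5 (full sibs share both parents — two paths of length 2: r = 2·(1/2)^2 = 1/2).
Summing one r·B term per recipient: 2·0.25·0.0856 + 4·0.5·0.166 + 2·0.5·0.0706 = 0.4454.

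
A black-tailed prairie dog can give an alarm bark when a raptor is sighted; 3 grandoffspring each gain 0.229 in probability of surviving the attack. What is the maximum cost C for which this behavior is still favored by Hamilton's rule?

0.17175

r to a grandoffspring = 0.25 (two parent–offspring links: r = (1/2)^2 = 1/4).
Hamilton's rule: n·r·B > C, so the trait is favored while C < n·r·B = 3·0.25·0.229 = 0.17175.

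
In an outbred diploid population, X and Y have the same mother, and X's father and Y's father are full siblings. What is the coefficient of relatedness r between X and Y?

0.375

Wright's path rule: contributions from independent ancestry routes add.
X and Y are related in two ways: half-sibs through their shared mother (r = 1/4) and first cousins through their fathers (r = 1/8).
r = 1/4 + 1/8 = 3/8 = 0.375.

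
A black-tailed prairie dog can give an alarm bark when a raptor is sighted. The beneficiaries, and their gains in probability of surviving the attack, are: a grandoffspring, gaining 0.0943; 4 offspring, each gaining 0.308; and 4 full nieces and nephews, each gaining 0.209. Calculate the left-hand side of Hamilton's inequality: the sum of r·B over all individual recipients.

0.848575

r to a grandoffspring = 0.25 (two parent–offspring links: r = (1/2)^2 = 1/4).
r to an offspring = 0.5 (one parent–offspring link: r = (1/2)^1 = 1/2).
r to a full niece or nephew = 0.25 (full aunt/uncle↔niece/nephew: two paths of length 3 through the shared grandparent pair: r = 2·(1/2)^3 = 1/4).
Summing one r·B term per recipient: 1·0.25·0.0943 + 4·0.5·0.308 + 4·0.25·0.209 = 0.848575.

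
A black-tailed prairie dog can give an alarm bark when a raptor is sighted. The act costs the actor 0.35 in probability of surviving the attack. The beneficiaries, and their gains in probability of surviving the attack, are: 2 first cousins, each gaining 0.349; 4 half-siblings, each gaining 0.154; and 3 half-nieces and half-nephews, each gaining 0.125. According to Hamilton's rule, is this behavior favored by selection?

Hamilton's rule: the trait is favored when the sum of r·B over every recipient exceeds the actor's cost C.
r to a first cousin = 0.125 (first cousins share one grandparent pair — two paths of length 4: r = 2·(1/2)^4 = 1/8).
r to a half-sibling = 0.25 (half-sibs share one parent — one path of length 2: r = (1/2)^2 = 1/4).
r to a half-niece or half-nephew = 1/8 (half-aunt/uncle↔niece/nephew: one path of length 3: r = (1/2)^3 = 1/8).
Summing one r·B term per recipient: 2·0.125·0.349 + 4·0.25·0.154 + 3·0.125·0.125 = 0.288125.
0.288125 < 0.35: the indirect benefit is less than the cost.

No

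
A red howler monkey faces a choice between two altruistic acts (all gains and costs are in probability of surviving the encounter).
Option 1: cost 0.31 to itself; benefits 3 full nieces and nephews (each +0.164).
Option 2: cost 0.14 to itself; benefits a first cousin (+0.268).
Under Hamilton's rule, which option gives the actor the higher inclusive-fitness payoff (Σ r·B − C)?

Option 2

Option 1: r to a full niece or nephew = 0.25.
Option 1: Σ r·B − C = (3·0.25·0.164) − 0.31 = -0.187.
Option 2: r to a first cousin = 0.125.
Option 2: Σ r·B − C = (1·0.125·0.268) − 0.14 = -0.1065.
Option 2 has the higher net inclusive-fitness payoff.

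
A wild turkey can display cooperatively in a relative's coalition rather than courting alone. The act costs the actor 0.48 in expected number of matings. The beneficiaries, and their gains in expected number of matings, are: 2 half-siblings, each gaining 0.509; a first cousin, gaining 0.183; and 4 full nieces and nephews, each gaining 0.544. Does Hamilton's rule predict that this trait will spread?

Hamilton's rule: the trait is favored when the sum of r·B over every recipient exceeds the actor's cost C.
r to a half-sibling = 1/4 (half-sibs share one parent — one path of length 2: r = (1/2)^2 = 1/4).
r to a first cousin = 1/8 (first cousins share one grandparent pair — two paths of length 4: r = 2·(1/2)^4 = 1/8).
r to a full niece or nephew = 0.25 (full aunt/uncle↔niece/nephew: two paths of length 3 through the shared grandparent pair: r = 2·(1/2)^3 = 1/4).
Summing one r·B term per recipient: 2·0.25·0.509 + 1·0.125·0.183 + 4·0.25·0.544 = 0.821375.
0.821375 > 0.48: the indirect benefit exceeds the cost.

Yes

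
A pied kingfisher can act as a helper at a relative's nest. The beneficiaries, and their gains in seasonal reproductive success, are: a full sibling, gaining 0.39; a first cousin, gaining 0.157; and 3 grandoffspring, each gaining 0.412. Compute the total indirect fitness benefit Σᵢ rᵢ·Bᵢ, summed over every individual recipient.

0.523625

r to a full sibling = 1/2 (full sibs share both parents — two paths of length 2: r = 2·(1/2)^2 = 1/2).
r to a first cousin = 1/8 (first cousins share one grandparent pair — two paths of length 4: r = 2·(1/2)^4 = 1/8).
r to a grandoffspring = 0.25 (two parent–offspring links: r = (1/2)^2 = 1/4).
Summing one r·B term per recipient: 1·0.5·0.39 + 1·0.125·0.157 + 3·0.25·0.412 = 0.523625.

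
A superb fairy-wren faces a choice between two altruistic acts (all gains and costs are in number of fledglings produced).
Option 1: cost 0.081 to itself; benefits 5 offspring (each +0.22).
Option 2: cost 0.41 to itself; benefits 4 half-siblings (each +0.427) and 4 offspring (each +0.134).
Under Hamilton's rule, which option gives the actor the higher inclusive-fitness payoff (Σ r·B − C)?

Option 1: r to an offspring = 0.5.
Option 1: Σ r·B − C = (5·0.5·0.22) − 0.081 = 0.469.
Option 2: r to a half-sibling = 0.25.
Option 2: r to an offspring = 0.5.
Option 2: Σ r·B − C = (4·0.25·0.427 + 4·0.5·0.134) − 0.41 = 0.285.
Option 1 has the higher net inclusive-fitness payoff.

Option 1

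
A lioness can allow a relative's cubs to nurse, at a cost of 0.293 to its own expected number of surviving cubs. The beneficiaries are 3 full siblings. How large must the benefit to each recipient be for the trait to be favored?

0.1953

r to a full sibling = 1/2 (full sibs share both parents — two paths of length 2: r = 2·(1/2)^2 = 1/2).
Hamilton's rule with n recipients of equal r: n·r·B > C, so B > C/(n·r) = 0.293/(3·0.5) = 0.1953.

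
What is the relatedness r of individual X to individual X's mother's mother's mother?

Each parent–offspring link contributes a factor of 1/2, and independent paths through distinct common ancestors add.
Three parent–offspring links: r = (1/2)^3 = 1/8.

0.125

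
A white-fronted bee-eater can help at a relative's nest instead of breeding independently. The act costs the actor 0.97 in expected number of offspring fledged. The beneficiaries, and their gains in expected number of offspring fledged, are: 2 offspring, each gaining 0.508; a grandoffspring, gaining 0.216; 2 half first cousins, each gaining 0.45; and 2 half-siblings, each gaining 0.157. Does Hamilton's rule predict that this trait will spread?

No

Hamilton's rule: the trait is favored when the sum of r·B over every recipient exceeds the actor's cost C.
r to an offspring = 0.5 (one parent–offspring link: r = (1/2)^1 = 1/2).
r to a grandoffspring = 1/4 (two parent–offspring links: r = (1/2)^2 = 1/4).
r to a half first cousin = 0.0625 (half first cousins share one grandparent — one path of length 4: r = (1/2)^4 = 1/16).
r to a half-sibling = 0.25 (half-sibs share one parent — one path of length 2: r = (1/2)^2 = 1/4).
Summing one r·B term per recipient: 2·0.5·0.508 + 1·0.25·0.216 + 2·0.0625·0.45 + 2·0.25·0.157 = 0.69675.
0.69675 < 0.97: the indirect benefit is less than the cost.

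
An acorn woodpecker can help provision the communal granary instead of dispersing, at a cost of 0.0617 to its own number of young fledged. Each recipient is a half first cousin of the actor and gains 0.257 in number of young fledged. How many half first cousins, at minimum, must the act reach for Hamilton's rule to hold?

4

r to a half first cousin = 0.0625 (half first cousins share one grandparent — one path of length 4: r = (1/2)^4 = 1/16).
Hamilton's rule: n·r·B > C  ⇒  n > C/(r·B) = 0.0617/(0.0625·0.257) = 3.841.
The smallest integer exceeding 3.841 is 4.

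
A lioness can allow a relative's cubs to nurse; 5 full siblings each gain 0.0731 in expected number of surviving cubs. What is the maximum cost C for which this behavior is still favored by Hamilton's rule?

r to a full sibling = 1/2 (full sibs share both parents — two paths of length 2: r = 2·(1/2)^2 = 1/2).
Hamilton's rule: n·r·B > C, so the trait is favored while C < n·r·B = 5·0.5·0.0731 = 0.18275.

0.18275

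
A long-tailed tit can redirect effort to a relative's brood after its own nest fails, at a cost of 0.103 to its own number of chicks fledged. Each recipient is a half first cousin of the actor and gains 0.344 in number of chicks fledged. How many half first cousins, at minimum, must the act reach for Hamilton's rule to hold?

5

r to a half first cousin = 1/16 (half first cousins share one grandparent — one path of length 4: r = (1/2)^4 = 1/16).
Hamilton's rule: n·r·B > C  ⇒  n > C/(r·B) = 0.103/(0.0625·0.344) = 4.791.
The smallest integer exceeding 4.791 is 5.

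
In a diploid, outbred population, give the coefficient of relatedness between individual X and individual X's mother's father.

0.25

Each parent–offspring link contributes a factor of 1/2, and independent paths through distinct common ancestors add.
Two parent–offspring links: r = (1/2)^2 = 1/4.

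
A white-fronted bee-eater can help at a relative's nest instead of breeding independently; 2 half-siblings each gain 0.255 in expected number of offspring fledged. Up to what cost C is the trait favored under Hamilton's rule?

r to a half-sibling = 0.25 (half-sibs share one parent — one path of length 2: r = (1/2)^2 = 1/4).
Hamilton's rule: n·r·B > C, so the trait is favored while C < n·r·B = 2·0.25·0.255 = 0.1275.

0.1275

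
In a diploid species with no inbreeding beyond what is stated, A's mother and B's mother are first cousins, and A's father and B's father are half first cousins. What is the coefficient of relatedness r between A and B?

0.046875

Relatedness sums over independent paths through distinct common ancestors.
A and B are related in two ways: second cousins through their mothers (r = 1/32) and half second cousins through their fathers (r = 1/64).
r = 1/32 + 1/64 = 3/64 = 0.046875.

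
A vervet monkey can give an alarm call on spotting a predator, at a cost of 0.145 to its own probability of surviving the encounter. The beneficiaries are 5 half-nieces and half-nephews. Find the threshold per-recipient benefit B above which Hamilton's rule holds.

r to a half-niece or half-nephew = 0.125 (half-aunt/uncle↔niece/nephew: one path of length 3: r = (1/2)^3 = 1/8).
Hamilton's rule with n recipients of equal r: n·r·B > C, so B > C/(n·r) = 0.145/(5·0.125) = 0.232.

0.232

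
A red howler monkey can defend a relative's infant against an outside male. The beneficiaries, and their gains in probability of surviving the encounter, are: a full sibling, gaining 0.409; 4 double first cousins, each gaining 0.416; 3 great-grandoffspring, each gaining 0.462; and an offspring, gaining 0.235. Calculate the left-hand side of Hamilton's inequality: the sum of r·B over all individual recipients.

0.91125

r to a full sibling = 0.5 (full sibs share both parents — two paths of length 2: r = 2·(1/2)^2 = 1/2).
r to a double first cousin = 0.25 (double first cousins share both grandparent pairs — four paths of length 4: r = 4·(1/2)^4 = 1/4).
r to a great-grandoffspring = 0.125 (three parent–offspring links: r = (1/2)^3 = 1/8).
r to an offspring = 1/2 (one parent–offspring link: r = (1/2)^1 = 1/2).
Summing one r·B term per recipient: 1·0.5·0.409 + 4·0.25·0.416 + 3·0.125·0.462 + 1·0.5·0.235 = 0.91125.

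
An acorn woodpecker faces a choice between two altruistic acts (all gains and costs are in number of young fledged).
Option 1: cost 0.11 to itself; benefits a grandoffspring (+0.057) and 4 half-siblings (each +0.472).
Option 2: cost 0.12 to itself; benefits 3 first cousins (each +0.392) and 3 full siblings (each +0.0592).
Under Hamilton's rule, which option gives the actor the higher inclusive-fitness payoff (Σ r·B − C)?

Option 1: r to a grandoffspring = 0.25.
Option 1: r to a half-sibling = 0.25.
Option 1: Σ r·B − C = (1·0.25·0.057 + 4·0.25·0.472) − 0.11 = 0.37625.
Option 2: r to a first cousin = 0.125.
Option 2: r to a full sibling = 0.5.
Option 2: Σ r·B − C = (3·0.125·0.392 + 3·0.5·0.0592) − 0.12 = 0.1158.
Option 1 has the higher net inclusive-fitness payoff.

Option 1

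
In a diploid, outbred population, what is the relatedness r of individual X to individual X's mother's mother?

Each parent–offspring link contributes a factor of 1/2, and independent paths through distinct common ancestors add.
Two parent–offspring links: r = (1/2)^2 = 1/4.

0.25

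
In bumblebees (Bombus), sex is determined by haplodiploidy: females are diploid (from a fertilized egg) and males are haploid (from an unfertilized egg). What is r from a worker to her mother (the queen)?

0.5

One meiotic link between diploid queen and diploid daughter: r = 1/2.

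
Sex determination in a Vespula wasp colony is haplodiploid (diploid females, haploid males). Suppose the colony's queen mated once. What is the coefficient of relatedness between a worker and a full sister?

Haplodiploid full sisters inherit their father's entire haploid genome identically (contributing 1/2) and on average half of their mother's contribution (1/2 · 1/2 = 1/4); r = 1/2 + 1/4 = 3/4.

0.75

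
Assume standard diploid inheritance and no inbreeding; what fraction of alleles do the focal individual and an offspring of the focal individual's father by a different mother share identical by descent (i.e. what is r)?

0.25

Each parent–offspring link contributes a factor of 1/2, and independent paths through distinct common ancestors add.
Half-sibs share one parent — one path of length 2: r = (1/2)^2 = 1/4.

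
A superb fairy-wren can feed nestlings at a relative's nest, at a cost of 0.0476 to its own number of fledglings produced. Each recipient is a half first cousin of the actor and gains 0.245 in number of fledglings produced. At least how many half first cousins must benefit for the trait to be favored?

r to a half first cousin = 1/16 (half first cousins share one grandparent — one path of length 4: r = (1/2)^4 = 1/16).
Hamilton's rule: n·r·B > C  ⇒  n > C/(r·B) = 0.0476/(0.0625·0.245) = 3.109.
The smallest integer exceeding 3.109 is 4.

4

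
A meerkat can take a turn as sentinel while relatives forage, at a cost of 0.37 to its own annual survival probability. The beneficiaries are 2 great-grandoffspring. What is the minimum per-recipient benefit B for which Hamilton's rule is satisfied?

r to a great-grandoffspring = 0.125 (three parent–offspring links: r = (1/2)^3 = 1/8).
Hamilton's rule with n recipients of equal r: n·r·B > C, so B > C/(n·r) = 0.37/(2·0.125) = 1.48.

1.48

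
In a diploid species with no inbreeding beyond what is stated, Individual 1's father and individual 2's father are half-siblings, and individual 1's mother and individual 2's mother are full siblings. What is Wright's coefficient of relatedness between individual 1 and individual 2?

Independent pedigree routes through distinct common ancestors add.
Individual 1 and individual 2 are related in two ways: half first cousins through their fathers (r = 1/16) and first cousins through their mothers (r = 1/8).
r = 1/16 + 1/8 = 0.1875.

0.1875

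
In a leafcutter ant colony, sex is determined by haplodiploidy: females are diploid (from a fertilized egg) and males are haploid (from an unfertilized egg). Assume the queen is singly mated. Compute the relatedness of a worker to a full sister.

Haplodiploid full sisters inherit their father's entire haploid genome identically (contributing 1/2) and on average half of their mother's contribution (1/2 · 1/2 = 1/4); r = 1/2 + 1/4 = 3/4.

0.75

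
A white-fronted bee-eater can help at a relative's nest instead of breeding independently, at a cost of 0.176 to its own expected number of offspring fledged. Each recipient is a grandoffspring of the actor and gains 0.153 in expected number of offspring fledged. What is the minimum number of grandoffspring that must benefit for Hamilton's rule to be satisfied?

r to a grandoffspring = 1/4 (two parent–offspring links: r = (1/2)^2 = 1/4).
Hamilton's rule: n·r·B > C  ⇒  n > C/(r·B) = 0.176/(0.25·0.153) = 4.601.
The smallest integer exceeding 4.601 is 5.

5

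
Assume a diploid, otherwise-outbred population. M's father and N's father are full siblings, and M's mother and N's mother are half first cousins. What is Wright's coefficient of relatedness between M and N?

0.140625

With two independent routes of shared ancestry, r is the sum of the two contributions.
M and N are related in two ways: first cousins through their fathers (r = 1/8) and half second cousins through their mothers (r = 1/64).
r = 1/8 + 1/64 = 9/64 = 0.140625.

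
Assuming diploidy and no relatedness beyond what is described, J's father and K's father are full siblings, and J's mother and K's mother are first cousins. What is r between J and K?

0.15625

Wright's path rule: contributions from independent ancestry routes add.
J and K are related in two ways: first cousins through their fathers (r = 1/8) and second cousins through their mothers (r = 1/32).
r = 1/8 + 1/32 = 0.15625.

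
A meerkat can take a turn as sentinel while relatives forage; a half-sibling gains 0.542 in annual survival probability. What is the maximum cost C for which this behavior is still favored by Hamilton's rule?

r to a half-sibling = 0.25 (half-sibs share one parent — one path of length 2: r = (1/2)^2 = 1/4).
Hamilton's rule: n·r·B > C, so the trait is favored while C < n·r·B = 1·0.25·0.542 = 0.1355.

0.1355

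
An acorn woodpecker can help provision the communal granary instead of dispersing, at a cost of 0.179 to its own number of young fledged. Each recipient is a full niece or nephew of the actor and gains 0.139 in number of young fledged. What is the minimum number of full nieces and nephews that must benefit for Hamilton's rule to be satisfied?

r to a full niece or nephew = 0.25 (full aunt/uncle↔niece/nephew: two paths of length 3 through the shared grandparent pair: r = 2·(1/2)^3 = 1/4).
Hamilton's rule: n·r·B > C  ⇒  n > C/(r·B) = 0.179/(0.25·0.139) = 5.151.
The smallest integer exceeding 5.151 is 6.

6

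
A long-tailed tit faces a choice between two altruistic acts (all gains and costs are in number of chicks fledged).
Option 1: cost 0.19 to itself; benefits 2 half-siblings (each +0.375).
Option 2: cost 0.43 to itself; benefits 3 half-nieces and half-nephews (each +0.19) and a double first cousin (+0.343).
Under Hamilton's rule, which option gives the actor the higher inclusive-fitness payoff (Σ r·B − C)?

Option 1: r to a half-sibling = 0.25.
Option 1: Σ r·B − C = (2·0.25·0.375) − 0.19 = -0.0025.
Option 2: r to a half-niece or half-nephew = 0.125.
Option 2: r to a double first cousin = 0.25.
Option 2: Σ r·B − C = (3·0.125·0.19 + 1·0.25·0.343) − 0.43 = -0.273.
Option 1 has the higher net inclusive-fitness payoff.

Option 1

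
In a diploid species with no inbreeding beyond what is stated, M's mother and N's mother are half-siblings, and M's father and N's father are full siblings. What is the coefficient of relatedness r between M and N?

0.1875

Independent pedigree routes through distinct common ancestors add.
M and N are related in two ways: half first cousins through their mothers (r = 1/16) and first cousins through their fathers (r = 1/8).
r = 1/16 + 1/8 = 0.1875.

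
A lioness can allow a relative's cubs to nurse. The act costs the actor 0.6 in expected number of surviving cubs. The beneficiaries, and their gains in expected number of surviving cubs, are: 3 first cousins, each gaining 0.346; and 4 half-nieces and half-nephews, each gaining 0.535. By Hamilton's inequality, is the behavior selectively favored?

No

Hamilton's rule: the trait is favored when the sum of r·B over every recipient exceeds the actor's cost C.
r to a first cousin = 0.125 (first cousins share one grandparent pair — two paths of length 4: r = 2·(1/2)^4 = 1/8).
r to a half-niece or half-nephew = 0.125 (half-aunt/uncle↔niece/nephew: one path of length 3: r = (1/2)^3 = 1/8).
Summing one r·B term per recipient: 3·0.125·0.346 + 4·0.125·0.535 = 0.39725.
0.39725 < 0.6: the indirect benefit is less than the cost.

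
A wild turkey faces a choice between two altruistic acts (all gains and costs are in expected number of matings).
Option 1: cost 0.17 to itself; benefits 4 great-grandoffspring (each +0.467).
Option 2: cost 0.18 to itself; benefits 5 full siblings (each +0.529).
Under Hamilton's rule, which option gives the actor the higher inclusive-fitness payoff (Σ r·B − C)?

Option 2

Option 1: r to a great-grandoffspring = 0.125.
Option 1: Σ r·B − C = (4·0.125·0.467) − 0.17 = 0.0635.
Option 2: r to a full sibling = 0.5.
Option 2: Σ r·B − C = (5·0.5·0.529) − 0.18 = 1.1425.
Option 2 has the higher net inclusive-fitness payoff.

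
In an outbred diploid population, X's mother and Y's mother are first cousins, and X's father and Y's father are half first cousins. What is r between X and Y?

0.046875

Independent pedigree routes through distinct common ancestors add.
X and Y are related in two ways: second cousins through their mothers (r = 1/32) and half second cousins through their fathers (r = 1/64).
r = 1/32 + 1/64 = 3/64 = 0.046875.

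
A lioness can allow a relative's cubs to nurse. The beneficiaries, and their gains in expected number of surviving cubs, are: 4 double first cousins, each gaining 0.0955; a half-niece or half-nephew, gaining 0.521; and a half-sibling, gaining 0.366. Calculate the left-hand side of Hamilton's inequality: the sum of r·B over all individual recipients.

0.252125

r to a double first cousin = 1/4 (double first cousins share both grandparent pairs — four paths of length 4: r = 4·(1/2)^4 = 1/4).
r to a half-niece or half-nephew = 0.125 (half-aunt/uncle↔niece/nephew: one path of length 3: r = (1/2)^3 = 1/8).
r to a half-sibling = 0.25 (half-sibs share one parent — one path of length 2: r = (1/2)^2 = 1/4).
Summing one r·B term per recipient: 4·0.25·0.0955 + 1·0.125·0.521 + 1·0.25·0.366 = 0.252125.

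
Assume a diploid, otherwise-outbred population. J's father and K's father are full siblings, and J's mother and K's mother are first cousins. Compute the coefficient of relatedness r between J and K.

0.15625

Wright's path rule: contributions from independent ancestry routes add.
J and K are related in two ways: first cousins through their fathers (r = 1/8) and second cousins through their mothers (r = 1/32).
r = 1/8 + 1/32 = 0.15625.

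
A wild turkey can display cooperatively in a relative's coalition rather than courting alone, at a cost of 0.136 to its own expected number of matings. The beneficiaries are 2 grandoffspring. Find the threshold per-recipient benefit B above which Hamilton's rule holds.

0.272

r to a grandoffspring = 0.25 (two parent–offspring links: r = (1/2)^2 = 1/4).
Hamilton's rule with n recipients of equal r: n·r·B > C, so B > C/(n·r) = 0.136/(2·0.25) = 0.272.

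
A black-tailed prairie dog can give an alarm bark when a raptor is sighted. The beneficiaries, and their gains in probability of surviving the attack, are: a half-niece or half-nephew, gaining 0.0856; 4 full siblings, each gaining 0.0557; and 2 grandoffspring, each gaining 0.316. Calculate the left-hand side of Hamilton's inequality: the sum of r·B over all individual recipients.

0.2801

r to a half-niece or half-nephew = 0.125 (half-aunt/uncle↔niece/nephew: one path of length 3: r = (1/2)^3 = 1/8).
r to a full sibling = 1/2 (full sibs share both parents — two paths of length 2: r = 2·(1/2)^2 = 1/2).
r to a grandoffspring = 1/4 (two parent–offspring links: r = (1/2)^2 = 1/4).
Summing one r·B term per recipient: 1·0.125·0.0856 + 4·0.5·0.0557 + 2·0.25·0.316 = 0.2801.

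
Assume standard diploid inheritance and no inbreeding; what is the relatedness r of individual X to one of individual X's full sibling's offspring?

0.25

Each parent–offspring link contributes a factor of 1/2, and independent paths through distinct common ancestors add.
Full aunt/uncle↔niece/nephew: two paths of length 3 through the shared grandparent pair: r = 2·(1/2)^3 = 1/4.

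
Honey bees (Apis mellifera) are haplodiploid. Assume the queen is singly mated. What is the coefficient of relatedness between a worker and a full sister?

0.75

Haplodiploid full sisters inherit their father's entire haploid genome identically (contributing 1/2) and on average half of their mother's contribution (1/2 · 1/2 = 1/4); r = 1/2 + 1/4 = 3/4.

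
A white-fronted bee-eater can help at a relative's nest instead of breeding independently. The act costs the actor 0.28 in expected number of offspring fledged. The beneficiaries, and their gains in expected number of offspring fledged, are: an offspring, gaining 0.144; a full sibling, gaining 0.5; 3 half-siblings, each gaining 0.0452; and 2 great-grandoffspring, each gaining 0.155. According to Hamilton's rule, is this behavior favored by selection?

Yes

Hamilton's rule: the trait is favored when the sum of r·B over every recipient exceeds the actor's cost C.
r to an offspring = 1/2 (one parent–offspring link: r = (1/2)^1 = 1/2).
r to a full sibling = 0.5 (full sibs share both parents — two paths of length 2: r = 2·(1/2)^2 = 1/2).
r to a half-sibling = 0.25 (half-sibs share one parent — one path of length 2: r = (1/2)^2 = 1/4).
r to a great-grandoffspring = 0.125 (three parent–offspring links: r = (1/2)^3 = 1/8).
Summing one r·B term per recipient: 1·0.5·0.144 + 1·0.5·0.5 + 3·0.25·0.0452 + 2·0.125·0.155 = 0.39465.
0.39465 > 0.28: the indirect benefit exceeds the cost.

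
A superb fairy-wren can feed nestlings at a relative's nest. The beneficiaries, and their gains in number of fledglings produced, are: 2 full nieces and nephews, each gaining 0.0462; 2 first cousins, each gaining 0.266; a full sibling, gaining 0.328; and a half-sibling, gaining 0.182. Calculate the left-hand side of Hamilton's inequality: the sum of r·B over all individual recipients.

0.2991

r to a full niece or nephew = 1/4 (full aunt/uncle↔niece/nephew: two paths of length 3 through the shared grandparent pair: r = 2·(1/2)^3 = 1/4).
r to a first cousin = 1/8 (first cousins share one grandparent pair — two paths of length 4: r = 2·(1/2)^4 = 1/8).
r to a full sibling = 0.5 (full sibs share both parents — two paths of length 2: r = 2·(1/2)^2 = 1/2).
r to a half-sibling = 1/4 (half-sibs share one parent — one path of length 2: r = (1/2)^2 = 1/4).
Summing one r·B term per recipient: 2·0.25·0.0462 + 2·0.125·0.266 + 1·0.5·0.328 + 1·0.25·0.182 = 0.2991.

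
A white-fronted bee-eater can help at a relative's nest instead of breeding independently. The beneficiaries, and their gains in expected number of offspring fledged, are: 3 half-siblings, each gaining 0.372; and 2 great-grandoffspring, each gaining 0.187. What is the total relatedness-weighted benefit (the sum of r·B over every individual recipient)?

r to a half-sibling = 1/4 (half-sibs share one parent — one path of length 2: r = (1/2)^2 = 1/4).
r to a great-grandoffspring = 0.125 (three parent–offspring links: r = (1/2)^3 = 1/8).
Summing one r·B term per recipient: 3·0.25·0.372 + 2·0.125·0.187 = 0.32575.

0.32575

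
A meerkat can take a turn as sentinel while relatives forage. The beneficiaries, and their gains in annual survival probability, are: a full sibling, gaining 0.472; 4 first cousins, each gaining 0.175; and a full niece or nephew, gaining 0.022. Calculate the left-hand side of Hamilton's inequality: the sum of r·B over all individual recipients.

0.329

r to a full sibling = 1/2 (full sibs share both parents — two paths of length 2: r = 2·(1/2)^2 = 1/2).
r to a first cousin = 0.125 (first cousins share one grandparent pair — two paths of length 4: r = 2·(1/2)^4 = 1/8).
r to a full niece or nephew = 1/4 (full aunt/uncle↔niece/nephew: two paths of length 3 through the shared grandparent pair: r = 2·(1/2)^3 = 1/4).
Summing one r·B term per recipient: 1·0.5·0.472 + 4·0.125·0.175 + 1·0.25·0.022 = 0.329.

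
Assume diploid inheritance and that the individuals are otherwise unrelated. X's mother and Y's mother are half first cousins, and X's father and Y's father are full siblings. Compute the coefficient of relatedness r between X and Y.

0.140625

Wright's path rule: contributions from independent ancestry routes add.
X and Y are related in two ways: half second cousins through their mothers (r = 1/64) and first cousins through their fathers (r = 1/8).
r = 1/64 + 1/8 = 0.140625.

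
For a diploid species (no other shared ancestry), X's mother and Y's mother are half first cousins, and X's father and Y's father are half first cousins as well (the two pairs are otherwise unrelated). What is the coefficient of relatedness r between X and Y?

0.03125

With two independent routes of shared ancestry, r is the sum of the two contributions.
X and Y are related in two ways: half second cousins through their mothers (r = 1/64) and half second cousins through their fathers (r = 1/64).
r = 1/64 + 1/64 = 0.03125.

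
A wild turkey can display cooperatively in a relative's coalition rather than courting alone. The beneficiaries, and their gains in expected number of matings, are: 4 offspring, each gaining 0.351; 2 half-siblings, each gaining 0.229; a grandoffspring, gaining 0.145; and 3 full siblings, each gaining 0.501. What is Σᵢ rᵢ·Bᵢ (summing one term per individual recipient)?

1.60425

r to an offspring = 1/2 (one parent–offspring link: r = (1/2)^1 = 1/2).
r to a half-sibling = 1/4 (half-sibs share one parent — one path of length 2: r = (1/2)^2 = 1/4).
r to a grandoffspring = 0.25 (two parent–offspring links: r = (1/2)^2 = 1/4).
r to a full sibling = 1/2 (full sibs share both parents — two paths of length 2: r = 2·(1/2)^2 = 1/2).
Summing one r·B term per recipient: 4·0.5·0.351 + 2·0.25·0.229 + 1·0.25·0.145 + 3·0.5·0.501 = 1.60425.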